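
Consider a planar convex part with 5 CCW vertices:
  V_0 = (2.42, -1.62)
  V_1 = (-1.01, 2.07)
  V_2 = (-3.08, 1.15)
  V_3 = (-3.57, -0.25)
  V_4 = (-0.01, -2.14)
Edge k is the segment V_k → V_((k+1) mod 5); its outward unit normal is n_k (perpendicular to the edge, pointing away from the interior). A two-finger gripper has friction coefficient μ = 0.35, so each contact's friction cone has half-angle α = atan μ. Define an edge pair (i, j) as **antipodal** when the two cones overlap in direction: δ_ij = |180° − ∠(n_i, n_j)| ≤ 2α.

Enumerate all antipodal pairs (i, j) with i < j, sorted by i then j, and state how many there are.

count = 2; pairs: (0,3), (1,4)

α = atan 0.35 = 19.29°;  2α = 38.58°
n_0 = (+0.7324, +0.6808)
n_1 = (-0.4061, +0.9138)
n_2 = (-0.9439, +0.3304)
n_3 = (-0.4689, -0.8832)
n_4 = (+0.2093, -0.9779)
  (0,1): δ = 108.95°  ·
  (0,2): δ = 62.20°  ·
  (0,3): δ = 19.13°  ✓
  (0,4): δ = 59.17°  ·
  (1,2): δ = 133.25°  ·
  (1,3): δ = 51.93°  ·
  (1,4): δ = 11.88°  ✓
  (2,3): δ = 98.67°  ·
  (2,4): δ = 58.63°  ·
  (3,4): δ = 139.96°  ·
antipodal pairs: 2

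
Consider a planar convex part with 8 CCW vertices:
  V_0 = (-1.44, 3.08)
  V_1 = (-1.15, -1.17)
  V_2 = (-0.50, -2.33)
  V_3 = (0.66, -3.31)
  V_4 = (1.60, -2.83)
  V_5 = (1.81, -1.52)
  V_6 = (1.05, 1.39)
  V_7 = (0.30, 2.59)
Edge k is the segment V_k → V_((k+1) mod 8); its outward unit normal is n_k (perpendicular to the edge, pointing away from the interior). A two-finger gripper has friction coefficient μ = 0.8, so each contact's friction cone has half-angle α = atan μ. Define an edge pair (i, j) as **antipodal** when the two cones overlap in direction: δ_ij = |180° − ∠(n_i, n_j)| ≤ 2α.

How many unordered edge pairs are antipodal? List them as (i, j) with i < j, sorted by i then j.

α = atan 0.8 = 38.66°;  2α = 77.32°
n_0 = (-0.9977, -0.0681)
n_1 = (-0.8724, -0.4888)
n_2 = (-0.6454, -0.7639)
n_3 = (+0.4548, -0.8906)
n_4 = (+0.9874, -0.1583)
n_5 = (+0.9675, +0.2527)
n_6 = (+0.8480, +0.5300)
n_7 = (+0.2711, +0.9626)
  (0,1): δ = 154.64°  ·
  (0,2): δ = 134.10°  ·
  (0,3): δ = 66.85°  ✓
  (0,4): δ = 13.01°  ✓
  (0,5): δ = 10.73°  ✓
  (0,6): δ = 28.10°  ✓
  (0,7): δ = 70.37°  ✓
  (1,2): δ = 159.46°  ·
  (1,3): δ = 92.21°  ·
  (1,4): δ = 38.37°  ✓
  (1,5): δ = 14.63°  ✓
  (1,6): δ = 2.74°  ✓
  (1,7): δ = 45.01°  ✓
  (2,3): δ = 112.76°  ·
  (2,4): δ = 58.92°  ✓
  (2,5): δ = 35.17°  ✓
  (2,6): δ = 17.80°  ✓
  (2,7): δ = 24.46°  ✓
  (3,4): δ = 126.16°  ·
  (3,5): δ = 102.41°  ·
  (3,6): δ = 85.05°  ·
  (3,7): δ = 42.78°  ✓
  (4,5): δ = 156.26°  ·
  (4,6): δ = 138.89°  ·
  (4,7): δ = 96.62°  ·
  (5,6): δ = 162.63°  ·
  (5,7): δ = 120.36°  ·
  (6,7): δ = 137.73°  ·
antipodal pairs: 14

count = 14; pairs: (0,3), (0,4), (0,5), (0,6), (0,7), (1,4), (1,5), (1,6), (1,7), (2,4), (2,5), (2,6), (2,7), (3,7)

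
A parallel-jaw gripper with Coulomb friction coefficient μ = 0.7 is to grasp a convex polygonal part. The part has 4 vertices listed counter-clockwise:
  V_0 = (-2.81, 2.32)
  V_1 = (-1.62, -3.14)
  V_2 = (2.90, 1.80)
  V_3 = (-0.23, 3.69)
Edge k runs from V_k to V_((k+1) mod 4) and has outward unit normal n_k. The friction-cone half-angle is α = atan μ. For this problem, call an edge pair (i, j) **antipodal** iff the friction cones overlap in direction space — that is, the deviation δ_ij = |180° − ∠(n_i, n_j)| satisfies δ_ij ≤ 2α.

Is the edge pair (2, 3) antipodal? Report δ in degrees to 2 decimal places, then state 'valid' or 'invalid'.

α = atan 0.7 = 34.99°;  2α = 69.98°
edge 2: e_2 = (-3.13, +1.89);  n_2 = (+0.5169, +0.8560)
edge 3: e_3 = (-2.58, -1.37);  n_3 = (-0.4690, +0.8832)
∠(n_2, n_3) = 59.09°
δ = |180° − 59.09°| = 120.91°
120.91° > 2α = 69.98°  →  invalid

δ = 120.91°, invalid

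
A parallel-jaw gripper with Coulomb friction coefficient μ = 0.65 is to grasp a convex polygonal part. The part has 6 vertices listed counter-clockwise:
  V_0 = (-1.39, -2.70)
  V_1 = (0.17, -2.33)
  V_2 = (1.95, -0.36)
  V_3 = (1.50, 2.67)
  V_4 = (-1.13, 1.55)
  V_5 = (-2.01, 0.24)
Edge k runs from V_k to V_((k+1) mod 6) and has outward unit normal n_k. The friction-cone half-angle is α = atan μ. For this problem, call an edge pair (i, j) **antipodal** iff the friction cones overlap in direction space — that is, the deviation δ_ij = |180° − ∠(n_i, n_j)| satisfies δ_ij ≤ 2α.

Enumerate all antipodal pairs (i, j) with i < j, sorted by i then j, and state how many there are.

α = atan 0.65 = 33.02°;  2α = 66.05°
n_0 = (+0.2308, -0.9730)
n_1 = (+0.7420, -0.6704)
n_2 = (+0.9892, +0.1469)
n_3 = (-0.3918, +0.9200)
n_4 = (-0.8301, +0.5576)
n_5 = (-0.9785, -0.2063)
  (0,1): δ = 145.44°  ·
  (0,2): δ = 94.90°  ·
  (0,3): δ = 9.72°  ✓
  (0,4): δ = 42.77°  ✓
  (0,5): δ = 88.57°  ·
  (1,2): δ = 129.45°  ·
  (1,3): δ = 24.83°  ✓
  (1,4): δ = 8.21°  ✓
  (1,5): δ = 54.01°  ✓
  (2,3): δ = 75.38°  ·
  (2,4): δ = 42.34°  ✓
  (2,5): δ = 3.46°  ✓
  (3,4): δ = 146.96°  ·
  (3,5): δ = 101.16°  ·
  (4,5): δ = 134.20°  ·
antipodal pairs: 7

count = 7; pairs: (0,3), (0,4), (1,3), (1,4), (1,5), (2,4), (2,5)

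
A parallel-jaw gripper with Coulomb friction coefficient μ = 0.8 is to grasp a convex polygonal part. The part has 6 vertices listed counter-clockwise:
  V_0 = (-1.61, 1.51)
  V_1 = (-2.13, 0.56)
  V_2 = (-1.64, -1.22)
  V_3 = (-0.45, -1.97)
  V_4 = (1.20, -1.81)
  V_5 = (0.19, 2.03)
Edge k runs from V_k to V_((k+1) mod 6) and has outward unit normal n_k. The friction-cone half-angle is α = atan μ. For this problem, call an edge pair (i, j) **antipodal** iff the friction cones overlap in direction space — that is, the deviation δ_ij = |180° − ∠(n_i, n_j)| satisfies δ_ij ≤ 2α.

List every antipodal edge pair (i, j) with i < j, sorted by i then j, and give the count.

α = atan 0.8 = 38.66°;  2α = 77.32°
n_0 = (-0.8772, +0.4801)
n_1 = (-0.9641, -0.2654)
n_2 = (-0.5332, -0.8460)
n_3 = (+0.0965, -0.9953)
n_4 = (+0.9671, +0.2544)
n_5 = (-0.2775, +0.9607)
  (0,1): δ = 135.91°  ·
  (0,2): δ = 93.53°  ·
  (0,3): δ = 55.77°  ✓
  (0,4): δ = 43.43°  ✓
  (0,5): δ = 134.81°  ·
  (1,2): δ = 137.61°  ·
  (1,3): δ = 99.85°  ·
  (1,4): δ = 0.65°  ✓
  (1,5): δ = 90.72°  ·
  (2,3): δ = 142.24°  ·
  (2,4): δ = 43.04°  ✓
  (2,5): δ = 48.33°  ✓
  (3,4): δ = 80.80°  ·
  (3,5): δ = 10.57°  ✓
  (4,5): δ = 88.62°  ·
antipodal pairs: 6

count = 6; pairs: (0,3), (0,4), (1,4), (2,4), (2,5), (3,5)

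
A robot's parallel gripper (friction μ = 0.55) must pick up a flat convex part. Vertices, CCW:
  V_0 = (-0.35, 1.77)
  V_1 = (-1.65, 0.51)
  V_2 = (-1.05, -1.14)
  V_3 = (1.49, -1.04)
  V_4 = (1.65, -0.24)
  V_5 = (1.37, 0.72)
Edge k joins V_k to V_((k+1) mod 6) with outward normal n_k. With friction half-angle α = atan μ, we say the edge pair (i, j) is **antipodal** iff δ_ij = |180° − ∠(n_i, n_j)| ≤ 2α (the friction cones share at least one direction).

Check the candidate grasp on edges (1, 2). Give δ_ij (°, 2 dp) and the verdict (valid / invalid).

δ = 107.73°, invalid

α = atan 0.55 = 28.81°;  2α = 57.62°
edge 1: e_1 = (+0.60, -1.65);  n_1 = (-0.9398, -0.3417)
edge 2: e_2 = (+2.54, +0.10);  n_2 = (+0.0393, -0.9992)
∠(n_1, n_2) = 72.27°
δ = |180° − 72.27°| = 107.73°
107.73° > 2α = 57.62°  →  invalid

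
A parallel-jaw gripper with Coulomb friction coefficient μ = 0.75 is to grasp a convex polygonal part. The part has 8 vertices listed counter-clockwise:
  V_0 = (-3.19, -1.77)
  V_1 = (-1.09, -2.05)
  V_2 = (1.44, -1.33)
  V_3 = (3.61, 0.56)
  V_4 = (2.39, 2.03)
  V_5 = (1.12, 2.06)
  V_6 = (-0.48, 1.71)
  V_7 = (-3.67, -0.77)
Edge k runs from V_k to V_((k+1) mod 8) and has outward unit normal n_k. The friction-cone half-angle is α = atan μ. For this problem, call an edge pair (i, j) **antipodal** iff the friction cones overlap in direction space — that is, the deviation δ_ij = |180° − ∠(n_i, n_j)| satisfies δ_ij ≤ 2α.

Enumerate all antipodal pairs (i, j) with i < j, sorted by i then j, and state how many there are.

α = atan 0.75 = 36.87°;  2α = 73.74°
n_0 = (-0.1322, -0.9912)
n_1 = (+0.2737, -0.9618)
n_2 = (+0.6568, -0.7541)
n_3 = (+0.7695, +0.6386)
n_4 = (+0.0236, +0.9997)
n_5 = (-0.2137, +0.9769)
n_6 = (-0.6138, +0.7895)
n_7 = (-0.9015, -0.4327)
  (0,1): δ = 156.52°  ·
  (0,2): δ = 131.35°  ·
  (0,3): δ = 42.71°  ✓
  (0,4): δ = 6.24°  ✓
  (0,5): δ = 19.93°  ✓
  (0,6): δ = 45.46°  ✓
  (0,7): δ = 123.24°  ·
  (1,2): δ = 154.83°  ·
  (1,3): δ = 66.20°  ✓
  (1,4): δ = 17.24°  ✓
  (1,5): δ = 3.55°  ✓
  (1,6): δ = 21.98°  ✓
  (1,7): δ = 99.76°  ·
  (2,3): δ = 91.36°  ·
  (2,4): δ = 42.41°  ✓
  (2,5): δ = 28.72°  ✓
  (2,6): δ = 3.19°  ✓
  (2,7): δ = 74.59°  ·
  (3,4): δ = 131.04°  ·
  (3,5): δ = 117.35°  ·
  (3,6): δ = 91.83°  ·
  (3,7): δ = 14.05°  ✓
  (4,5): δ = 166.31°  ·
  (4,6): δ = 140.78°  ·
  (4,7): δ = 63.01°  ✓
  (5,6): δ = 154.48°  ·
  (5,7): δ = 76.70°  ·
  (6,7): δ = 102.22°  ·
antipodal pairs: 13

count = 13; pairs: (0,3), (0,4), (0,5), (0,6), (1,3), (1,4), (1,5), (1,6), (2,4), (2,5), (2,6), (3,7), (4,7)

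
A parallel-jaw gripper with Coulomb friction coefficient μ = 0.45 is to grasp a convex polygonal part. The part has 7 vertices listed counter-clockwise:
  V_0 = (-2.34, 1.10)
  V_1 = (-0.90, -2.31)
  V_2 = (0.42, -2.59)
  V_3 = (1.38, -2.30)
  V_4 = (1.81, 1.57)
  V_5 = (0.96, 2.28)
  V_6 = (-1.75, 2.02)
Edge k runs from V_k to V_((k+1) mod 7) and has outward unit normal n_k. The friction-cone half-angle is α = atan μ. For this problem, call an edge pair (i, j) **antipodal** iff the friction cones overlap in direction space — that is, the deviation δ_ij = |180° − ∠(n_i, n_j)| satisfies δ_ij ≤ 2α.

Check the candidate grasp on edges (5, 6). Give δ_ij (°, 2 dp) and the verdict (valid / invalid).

α = atan 0.45 = 24.23°;  2α = 48.46°
edge 5: e_5 = (-2.71, -0.26);  n_5 = (-0.0955, +0.9954)
edge 6: e_6 = (-0.59, -0.92);  n_6 = (-0.8418, +0.5398)
∠(n_5, n_6) = 51.85°
δ = |180° − 51.85°| = 128.15°
128.15° > 2α = 48.46°  →  invalid

δ = 128.15°, invalid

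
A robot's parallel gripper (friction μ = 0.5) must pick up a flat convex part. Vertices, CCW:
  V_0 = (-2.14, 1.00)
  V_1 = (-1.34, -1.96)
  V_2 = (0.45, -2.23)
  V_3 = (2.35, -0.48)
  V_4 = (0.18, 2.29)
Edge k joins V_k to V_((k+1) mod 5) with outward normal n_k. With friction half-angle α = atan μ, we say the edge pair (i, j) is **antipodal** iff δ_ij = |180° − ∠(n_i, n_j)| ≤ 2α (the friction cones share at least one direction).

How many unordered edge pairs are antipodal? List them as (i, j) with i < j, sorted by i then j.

α = atan 0.5 = 26.57°;  2α = 53.13°
n_0 = (-0.9654, -0.2609)
n_1 = (-0.1492, -0.9888)
n_2 = (+0.6775, -0.7355)
n_3 = (+0.7872, +0.6167)
n_4 = (-0.4860, +0.8740)
  (0,1): δ = 113.70°  ·
  (0,2): δ = 62.48°  ·
  (0,3): δ = 22.95°  ✓
  (0,4): δ = 103.95°  ·
  (1,2): δ = 128.78°  ·
  (1,3): δ = 43.35°  ✓
  (1,4): δ = 37.65°  ✓
  (2,3): δ = 94.57°  ·
  (2,4): δ = 13.57°  ✓
  (3,4): δ = 99.00°  ·
antipodal pairs: 4

count = 4; pairs: (0,3), (1,3), (1,4), (2,4)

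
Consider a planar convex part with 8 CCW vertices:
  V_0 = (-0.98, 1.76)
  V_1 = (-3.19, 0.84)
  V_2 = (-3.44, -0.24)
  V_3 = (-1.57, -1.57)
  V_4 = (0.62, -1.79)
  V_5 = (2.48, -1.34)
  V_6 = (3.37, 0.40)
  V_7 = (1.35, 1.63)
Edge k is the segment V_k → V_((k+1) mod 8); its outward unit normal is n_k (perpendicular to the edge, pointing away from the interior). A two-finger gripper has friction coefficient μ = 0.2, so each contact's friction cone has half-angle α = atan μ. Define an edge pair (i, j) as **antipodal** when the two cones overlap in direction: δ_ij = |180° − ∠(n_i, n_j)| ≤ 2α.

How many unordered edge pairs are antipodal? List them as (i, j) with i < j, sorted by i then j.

count = 5; pairs: (0,4), (1,5), (2,6), (3,7), (4,7)

α = atan 0.2 = 11.31°;  2α = 22.62°
n_0 = (-0.3843, +0.9232)
n_1 = (-0.9742, +0.2255)
n_2 = (-0.5796, -0.8149)
n_3 = (-0.1000, -0.9950)
n_4 = (+0.2352, -0.9720)
n_5 = (+0.8903, -0.4554)
n_6 = (+0.5201, +0.8541)
n_7 = (+0.0557, +0.9984)
  (0,1): δ = 125.63°  ·
  (0,2): δ = 58.02°  ·
  (0,3): δ = 28.34°  ·
  (0,4): δ = 9.00°  ✓
  (0,5): δ = 40.31°  ·
  (0,6): δ = 126.06°  ·
  (0,7): δ = 154.21°  ·
  (1,2): δ = 112.39°  ·
  (1,3): δ = 82.70°  ·
  (1,4): δ = 63.37°  ·
  (1,5): δ = 14.06°  ✓
  (1,6): δ = 71.70°  ·
  (1,7): δ = 99.84°  ·
  (2,3): δ = 150.31°  ·
  (2,4): δ = 130.98°  ·
  (2,5): δ = 81.67°  ·
  (2,6): δ = 4.08°  ✓
  (2,7): δ = 32.23°  ·
  (3,4): δ = 160.66°  ·
  (3,5): δ = 111.35°  ·
  (3,6): δ = 25.60°  ·
  (3,7): δ = 2.54°  ✓
  (4,5): δ = 130.69°  ·
  (4,6): δ = 44.94°  ·
  (4,7): δ = 16.79°  ✓
  (5,6): δ = 94.25°  ·
  (5,7): δ = 66.10°  ·
  (6,7): δ = 151.86°  ·
antipodal pairs: 5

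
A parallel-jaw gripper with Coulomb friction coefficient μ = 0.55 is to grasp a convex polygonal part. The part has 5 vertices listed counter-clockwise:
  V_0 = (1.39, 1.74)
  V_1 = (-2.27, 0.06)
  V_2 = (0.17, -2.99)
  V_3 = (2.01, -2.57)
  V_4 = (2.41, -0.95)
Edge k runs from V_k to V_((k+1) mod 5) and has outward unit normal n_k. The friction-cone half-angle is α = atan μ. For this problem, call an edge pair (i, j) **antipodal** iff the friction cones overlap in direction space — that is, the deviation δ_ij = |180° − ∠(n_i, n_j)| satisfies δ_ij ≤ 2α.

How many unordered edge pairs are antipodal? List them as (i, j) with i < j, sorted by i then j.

α = atan 0.55 = 28.81°;  2α = 57.62°
n_0 = (-0.4172, +0.9088)
n_1 = (-0.7809, -0.6247)
n_2 = (+0.2225, -0.9749)
n_3 = (+0.9708, -0.2397)
n_4 = (+0.9350, +0.3545)
  (0,1): δ = 76.00°  ·
  (0,2): δ = 11.80°  ✓
  (0,3): δ = 51.47°  ✓
  (0,4): δ = 86.11°  ·
  (1,2): δ = 115.80°  ·
  (1,3): δ = 52.53°  ✓
  (1,4): δ = 17.89°  ✓
  (2,3): δ = 116.73°  ·
  (2,4): δ = 82.09°  ·
  (3,4): δ = 145.36°  ·
antipodal pairs: 4

count = 4; pairs: (0,2), (0,3), (1,3), (1,4)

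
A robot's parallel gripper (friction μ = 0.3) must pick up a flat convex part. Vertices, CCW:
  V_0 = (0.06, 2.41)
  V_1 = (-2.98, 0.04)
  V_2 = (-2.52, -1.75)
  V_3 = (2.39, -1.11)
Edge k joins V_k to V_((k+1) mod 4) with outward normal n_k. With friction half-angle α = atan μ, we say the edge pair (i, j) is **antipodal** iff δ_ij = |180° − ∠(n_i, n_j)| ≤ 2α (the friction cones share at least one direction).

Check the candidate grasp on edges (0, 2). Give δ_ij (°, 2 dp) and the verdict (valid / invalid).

α = atan 0.3 = 16.70°;  2α = 33.40°
edge 0: e_0 = (-3.04, -2.37);  n_0 = (-0.6148, +0.7887)
edge 2: e_2 = (+4.91, +0.64);  n_2 = (+0.1293, -0.9916)
∠(n_0, n_2) = 149.49°
δ = |180° − 149.49°| = 30.51°
30.51° ≤ 2α = 33.40°  →  valid

δ = 30.51°, valid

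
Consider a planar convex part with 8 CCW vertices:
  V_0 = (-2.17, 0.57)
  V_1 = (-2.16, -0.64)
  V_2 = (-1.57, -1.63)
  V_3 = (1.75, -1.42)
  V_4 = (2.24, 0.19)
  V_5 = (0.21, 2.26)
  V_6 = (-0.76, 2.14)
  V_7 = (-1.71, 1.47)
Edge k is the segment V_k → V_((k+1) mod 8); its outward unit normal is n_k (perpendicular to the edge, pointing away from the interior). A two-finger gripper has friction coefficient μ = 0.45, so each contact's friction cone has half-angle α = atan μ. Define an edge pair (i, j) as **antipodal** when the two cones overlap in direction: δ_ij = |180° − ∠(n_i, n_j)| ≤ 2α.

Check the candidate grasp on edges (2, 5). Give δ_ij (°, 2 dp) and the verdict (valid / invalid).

α = atan 0.45 = 24.23°;  2α = 48.46°
edge 2: e_2 = (+3.32, +0.21);  n_2 = (+0.0631, -0.9980)
edge 5: e_5 = (-0.97, -0.12);  n_5 = (-0.1228, +0.9924)
∠(n_2, n_5) = 176.57°
δ = |180° − 176.57°| = 3.43°
3.43° ≤ 2α = 48.46°  →  valid

δ = 3.43°, valid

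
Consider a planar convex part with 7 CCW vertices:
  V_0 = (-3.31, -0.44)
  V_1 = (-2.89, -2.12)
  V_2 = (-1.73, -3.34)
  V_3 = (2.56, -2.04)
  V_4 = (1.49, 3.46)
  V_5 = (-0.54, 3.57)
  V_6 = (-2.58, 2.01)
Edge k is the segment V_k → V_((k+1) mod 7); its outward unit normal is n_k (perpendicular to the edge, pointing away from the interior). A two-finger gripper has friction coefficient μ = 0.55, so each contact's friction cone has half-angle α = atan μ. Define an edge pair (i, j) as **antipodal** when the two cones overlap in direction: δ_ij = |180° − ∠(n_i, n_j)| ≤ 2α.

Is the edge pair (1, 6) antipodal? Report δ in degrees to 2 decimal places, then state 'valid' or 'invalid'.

α = atan 0.55 = 28.81°;  2α = 57.62°
edge 1: e_1 = (+1.16, -1.22);  n_1 = (-0.7247, -0.6891)
edge 6: e_6 = (-0.73, -2.45);  n_6 = (-0.9584, +0.2856)
∠(n_1, n_6) = 60.15°
δ = |180° − 60.15°| = 119.85°
119.85° > 2α = 57.62°  →  invalid

δ = 119.85°, invalid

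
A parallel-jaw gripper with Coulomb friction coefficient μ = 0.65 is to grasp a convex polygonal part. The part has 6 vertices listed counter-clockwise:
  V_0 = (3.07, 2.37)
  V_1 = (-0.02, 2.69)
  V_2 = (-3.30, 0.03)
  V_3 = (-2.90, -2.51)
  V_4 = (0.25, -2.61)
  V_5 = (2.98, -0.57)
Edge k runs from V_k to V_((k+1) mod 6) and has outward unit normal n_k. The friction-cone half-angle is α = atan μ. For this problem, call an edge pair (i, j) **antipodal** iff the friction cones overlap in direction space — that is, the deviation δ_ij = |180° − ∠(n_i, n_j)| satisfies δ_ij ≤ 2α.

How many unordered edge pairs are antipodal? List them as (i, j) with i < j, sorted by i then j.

count = 7; pairs: (0,3), (0,4), (1,3), (1,4), (1,5), (2,4), (2,5)

α = atan 0.65 = 33.02°;  2α = 66.05°
n_0 = (+0.1030, +0.9947)
n_1 = (-0.6299, +0.7767)
n_2 = (-0.9878, -0.1556)
n_3 = (-0.0317, -0.9995)
n_4 = (+0.5986, -0.8011)
n_5 = (+0.9995, -0.0306)
  (0,1): δ = 135.05°  ·
  (0,2): δ = 75.14°  ·
  (0,3): δ = 4.09°  ✓
  (0,4): δ = 42.68°  ✓
  (0,5): δ = 94.16°  ·
  (1,2): δ = 120.09°  ·
  (1,3): δ = 40.86°  ✓
  (1,4): δ = 2.27°  ✓
  (1,5): δ = 49.21°  ✓
  (2,3): δ = 100.77°  ·
  (2,4): δ = 62.18°  ✓
  (2,5): δ = 10.70°  ✓
  (3,4): δ = 141.41°  ·
  (3,5): δ = 89.94°  ·
  (4,5): δ = 128.52°  ·
antipodal pairs: 7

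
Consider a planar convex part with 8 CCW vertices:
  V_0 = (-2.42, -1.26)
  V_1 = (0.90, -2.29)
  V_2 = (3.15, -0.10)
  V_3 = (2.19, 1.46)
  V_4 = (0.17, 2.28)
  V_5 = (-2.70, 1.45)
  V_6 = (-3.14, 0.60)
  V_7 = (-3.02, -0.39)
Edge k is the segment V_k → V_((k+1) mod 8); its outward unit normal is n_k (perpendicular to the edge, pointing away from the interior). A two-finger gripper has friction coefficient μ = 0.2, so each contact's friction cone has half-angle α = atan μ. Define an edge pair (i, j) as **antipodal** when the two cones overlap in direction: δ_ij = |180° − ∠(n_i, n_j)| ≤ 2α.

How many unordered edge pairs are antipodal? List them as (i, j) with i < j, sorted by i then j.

count = 3; pairs: (0,3), (1,5), (2,7)

α = atan 0.2 = 11.31°;  2α = 22.62°
n_0 = (-0.2963, -0.9551)
n_1 = (+0.6975, -0.7166)
n_2 = (+0.8517, +0.5241)
n_3 = (+0.3761, +0.9266)
n_4 = (-0.2778, +0.9606)
n_5 = (-0.8881, +0.4597)
n_6 = (-0.9927, -0.1203)
n_7 = (-0.8232, -0.5677)
  (0,1): δ = 118.54°  ·
  (0,2): δ = 41.16°  ·
  (0,3): δ = 4.86°  ✓
  (0,4): δ = 33.37°  ·
  (0,5): δ = 79.87°  ·
  (0,6): δ = 114.15°  ·
  (0,7): δ = 141.83°  ·
  (1,2): δ = 102.62°  ·
  (1,3): δ = 66.32°  ·
  (1,4): δ = 28.10°  ·
  (1,5): δ = 18.41°  ✓
  (1,6): δ = 52.69°  ·
  (1,7): δ = 80.37°  ·
  (2,3): δ = 143.70°  ·
  (2,4): δ = 105.48°  ·
  (2,5): δ = 58.98°  ·
  (2,6): δ = 24.70°  ·
  (2,7): δ = 2.98°  ✓
  (3,4): δ = 141.78°  ·
  (3,5): δ = 95.27°  ·
  (3,6): δ = 60.99°  ·
  (3,7): δ = 33.31°  ·
  (4,5): δ = 133.50°  ·
  (4,6): δ = 99.22°  ·
  (4,7): δ = 71.54°  ·
  (5,6): δ = 145.72°  ·
  (5,7): δ = 118.04°  ·
  (6,7): δ = 152.32°  ·
antipodal pairs: 3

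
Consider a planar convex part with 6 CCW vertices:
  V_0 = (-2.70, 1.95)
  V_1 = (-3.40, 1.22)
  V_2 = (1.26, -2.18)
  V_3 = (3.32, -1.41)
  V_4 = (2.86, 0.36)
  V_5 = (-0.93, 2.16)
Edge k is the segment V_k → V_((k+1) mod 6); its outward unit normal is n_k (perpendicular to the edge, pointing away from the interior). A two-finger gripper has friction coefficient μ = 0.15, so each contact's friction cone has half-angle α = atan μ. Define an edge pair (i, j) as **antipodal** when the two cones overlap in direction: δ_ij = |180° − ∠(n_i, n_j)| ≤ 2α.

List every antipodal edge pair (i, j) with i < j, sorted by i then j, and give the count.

count = 2; pairs: (1,4), (2,5)

α = atan 0.15 = 8.53°;  2α = 17.06°
n_0 = (-0.7218, +0.6921)
n_1 = (-0.5894, -0.8078)
n_2 = (+0.3501, -0.9367)
n_3 = (+0.9678, +0.2515)
n_4 = (+0.4290, +0.9033)
n_5 = (-0.1178, +0.9930)
  (0,1): δ = 82.32°  ·
  (0,2): δ = 25.71°  ·
  (0,3): δ = 58.37°  ·
  (0,4): δ = 108.39°  ·
  (0,5): δ = 140.56°  ·
  (1,2): δ = 123.39°  ·
  (1,3): δ = 39.32°  ·
  (1,4): δ = 10.71°  ✓
  (1,5): δ = 42.88°  ·
  (2,3): δ = 95.93°  ·
  (2,4): δ = 45.90°  ·
  (2,5): δ = 13.73°  ✓
  (3,4): δ = 129.97°  ·
  (3,5): δ = 97.80°  ·
  (4,5): δ = 147.83°  ·
antipodal pairs: 2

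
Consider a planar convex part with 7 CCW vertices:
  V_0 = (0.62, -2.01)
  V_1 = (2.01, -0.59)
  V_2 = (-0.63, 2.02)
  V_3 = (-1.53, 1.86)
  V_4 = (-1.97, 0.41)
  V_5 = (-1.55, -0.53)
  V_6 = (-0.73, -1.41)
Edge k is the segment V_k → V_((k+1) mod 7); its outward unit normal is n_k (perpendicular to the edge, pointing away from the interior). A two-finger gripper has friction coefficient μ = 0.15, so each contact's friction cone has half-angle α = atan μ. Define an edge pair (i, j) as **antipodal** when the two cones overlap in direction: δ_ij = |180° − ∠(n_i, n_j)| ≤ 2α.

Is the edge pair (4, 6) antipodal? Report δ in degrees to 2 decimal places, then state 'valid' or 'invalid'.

α = atan 0.15 = 8.53°;  2α = 17.06°
edge 4: e_4 = (+0.42, -0.94);  n_4 = (-0.9130, -0.4079)
edge 6: e_6 = (+1.35, -0.60);  n_6 = (-0.4061, -0.9138)
∠(n_4, n_6) = 41.96°
δ = |180° − 41.96°| = 138.04°
138.04° > 2α = 17.06°  →  invalid

δ = 138.04°, invalid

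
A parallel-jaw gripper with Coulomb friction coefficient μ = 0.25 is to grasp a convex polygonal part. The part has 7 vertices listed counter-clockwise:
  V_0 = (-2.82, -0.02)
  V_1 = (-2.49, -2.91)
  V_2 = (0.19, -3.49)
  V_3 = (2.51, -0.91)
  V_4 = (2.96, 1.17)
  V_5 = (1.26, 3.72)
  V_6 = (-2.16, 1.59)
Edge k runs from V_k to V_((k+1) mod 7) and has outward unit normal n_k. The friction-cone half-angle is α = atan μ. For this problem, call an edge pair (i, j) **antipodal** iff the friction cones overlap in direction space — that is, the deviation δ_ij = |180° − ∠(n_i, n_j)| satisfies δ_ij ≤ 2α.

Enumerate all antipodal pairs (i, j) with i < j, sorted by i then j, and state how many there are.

count = 5; pairs: (0,3), (0,4), (2,5), (2,6), (3,6)

α = atan 0.25 = 14.04°;  2α = 28.07°
n_0 = (-0.9935, -0.1134)
n_1 = (-0.2115, -0.9774)
n_2 = (+0.7436, -0.6686)
n_3 = (+0.9774, -0.2115)
n_4 = (+0.8321, +0.5547)
n_5 = (-0.5287, +0.8488)
n_6 = (-0.9253, +0.3793)
  (0,1): δ = 108.73°  ·
  (0,2): δ = 48.48°  ·
  (0,3): δ = 18.72°  ✓
  (0,4): δ = 27.18°  ✓
  (0,5): δ = 115.40°  ·
  (0,6): δ = 151.20°  ·
  (1,2): δ = 119.75°  ·
  (1,3): δ = 90.00°  ·
  (1,4): δ = 44.10°  ·
  (1,5): δ = 44.13°  ·
  (1,6): δ = 79.92°  ·
  (2,3): δ = 150.24°  ·
  (2,4): δ = 104.35°  ·
  (2,5): δ = 16.12°  ✓
  (2,6): δ = 19.67°  ✓
  (3,4): δ = 134.10°  ·
  (3,5): δ = 45.88°  ·
  (3,6): δ = 10.08°  ✓
  (4,5): δ = 91.78°  ·
  (4,6): δ = 55.98°  ·
  (5,6): δ = 144.21°  ·
antipodal pairs: 5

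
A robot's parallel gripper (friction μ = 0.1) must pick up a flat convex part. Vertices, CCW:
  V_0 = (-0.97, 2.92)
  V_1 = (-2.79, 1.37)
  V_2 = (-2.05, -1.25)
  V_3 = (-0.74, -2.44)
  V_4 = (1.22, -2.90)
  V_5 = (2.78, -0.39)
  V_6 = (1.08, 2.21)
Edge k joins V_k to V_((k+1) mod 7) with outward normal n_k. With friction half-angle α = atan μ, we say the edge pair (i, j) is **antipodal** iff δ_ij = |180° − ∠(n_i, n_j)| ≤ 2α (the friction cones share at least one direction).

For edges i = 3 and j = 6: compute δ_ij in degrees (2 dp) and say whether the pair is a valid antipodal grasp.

δ = 5.90°, valid

α = atan 0.1 = 5.71°;  2α = 11.42°
edge 3: e_3 = (+1.96, -0.46);  n_3 = (-0.2285, -0.9735)
edge 6: e_6 = (-2.05, +0.71);  n_6 = (+0.3273, +0.9449)
∠(n_3, n_6) = 174.10°
δ = |180° − 174.10°| = 5.90°
5.90° ≤ 2α = 11.42°  →  valid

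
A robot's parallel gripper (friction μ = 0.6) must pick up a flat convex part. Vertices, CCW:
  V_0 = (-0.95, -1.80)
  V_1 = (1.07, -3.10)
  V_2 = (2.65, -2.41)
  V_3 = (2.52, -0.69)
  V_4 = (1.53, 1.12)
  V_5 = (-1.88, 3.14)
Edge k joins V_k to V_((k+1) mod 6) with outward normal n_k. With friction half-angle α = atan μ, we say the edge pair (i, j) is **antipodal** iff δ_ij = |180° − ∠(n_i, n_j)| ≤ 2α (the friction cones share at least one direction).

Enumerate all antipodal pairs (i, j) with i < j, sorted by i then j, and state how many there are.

α = atan 0.6 = 30.96°;  2α = 61.93°
n_0 = (-0.5412, -0.8409)
n_1 = (+0.4002, -0.9164)
n_2 = (+0.9972, +0.0754)
n_3 = (+0.8773, +0.4799)
n_4 = (+0.5097, +0.8604)
n_5 = (-0.9827, -0.1850)
  (0,1): δ = 123.64°  ·
  (0,2): δ = 52.91°  ✓
  (0,3): δ = 28.56°  ✓
  (0,4): δ = 2.12°  ✓
  (0,5): δ = 133.43°  ·
  (1,2): δ = 109.27°  ·
  (1,3): δ = 84.91°  ·
  (1,4): δ = 54.23°  ✓
  (1,5): δ = 77.07°  ·
  (2,3): δ = 155.65°  ·
  (2,4): δ = 124.96°  ·
  (2,5): δ = 6.34°  ✓
  (3,4): δ = 149.32°  ·
  (3,5): δ = 18.02°  ✓
  (4,5): δ = 48.70°  ✓
antipodal pairs: 7

count = 7; pairs: (0,2), (0,3), (0,4), (1,4), (2,5), (3,5), (4,5)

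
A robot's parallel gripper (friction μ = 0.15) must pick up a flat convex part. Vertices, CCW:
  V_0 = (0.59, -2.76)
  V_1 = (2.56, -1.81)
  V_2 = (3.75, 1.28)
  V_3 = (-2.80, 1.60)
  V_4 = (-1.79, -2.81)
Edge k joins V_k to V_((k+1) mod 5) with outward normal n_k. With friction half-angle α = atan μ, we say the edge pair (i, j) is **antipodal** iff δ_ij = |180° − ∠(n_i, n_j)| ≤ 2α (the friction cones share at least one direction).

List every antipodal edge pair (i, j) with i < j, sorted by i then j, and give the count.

α = atan 0.15 = 8.53°;  2α = 17.06°
n_0 = (+0.4344, -0.9007)
n_1 = (+0.9332, -0.3594)
n_2 = (+0.0488, +0.9988)
n_3 = (-0.9748, -0.2232)
n_4 = (+0.0210, -0.9998)
  (0,1): δ = 136.81°  ·
  (0,2): δ = 28.54°  ·
  (0,3): δ = 77.15°  ·
  (0,4): δ = 155.46°  ·
  (1,2): δ = 71.73°  ·
  (1,3): δ = 33.96°  ·
  (1,4): δ = 112.27°  ·
  (2,3): δ = 74.30°  ·
  (2,4): δ = 4.00°  ✓
  (3,4): δ = 101.70°  ·
antipodal pairs: 1

count = 1; pairs: (2,4)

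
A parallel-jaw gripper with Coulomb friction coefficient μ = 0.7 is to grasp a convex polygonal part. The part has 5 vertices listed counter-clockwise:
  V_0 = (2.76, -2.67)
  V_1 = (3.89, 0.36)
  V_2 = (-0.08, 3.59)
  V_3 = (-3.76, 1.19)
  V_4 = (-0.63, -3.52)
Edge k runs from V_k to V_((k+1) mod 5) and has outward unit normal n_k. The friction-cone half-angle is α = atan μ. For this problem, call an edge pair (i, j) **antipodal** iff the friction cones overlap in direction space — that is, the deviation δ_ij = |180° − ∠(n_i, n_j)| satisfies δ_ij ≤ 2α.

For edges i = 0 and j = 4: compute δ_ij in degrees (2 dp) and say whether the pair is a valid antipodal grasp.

δ = 124.53°, invalid

α = atan 0.7 = 34.99°;  2α = 69.98°
edge 0: e_0 = (+1.13, +3.03);  n_0 = (+0.9370, -0.3494)
edge 4: e_4 = (+3.39, +0.85);  n_4 = (+0.2432, -0.9700)
∠(n_0, n_4) = 55.47°
δ = |180° − 55.47°| = 124.53°
124.53° > 2α = 69.98°  →  invalid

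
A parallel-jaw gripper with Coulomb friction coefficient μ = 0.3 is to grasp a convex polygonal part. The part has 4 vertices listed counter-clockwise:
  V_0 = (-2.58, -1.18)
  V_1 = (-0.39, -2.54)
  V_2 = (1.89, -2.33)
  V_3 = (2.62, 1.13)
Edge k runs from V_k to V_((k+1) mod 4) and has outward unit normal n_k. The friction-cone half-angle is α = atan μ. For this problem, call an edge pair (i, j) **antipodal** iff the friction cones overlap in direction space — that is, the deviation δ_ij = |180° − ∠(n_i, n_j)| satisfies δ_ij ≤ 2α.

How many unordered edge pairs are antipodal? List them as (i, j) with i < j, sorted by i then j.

count = 1; pairs: (1,3)

α = atan 0.3 = 16.70°;  2α = 33.40°
n_0 = (-0.5276, -0.8495)
n_1 = (+0.0917, -0.9958)
n_2 = (+0.9785, -0.2064)
n_3 = (-0.4060, +0.9139)
  (0,1): δ = 142.90°  ·
  (0,2): δ = 70.07°  ·
  (0,3): δ = 55.79°  ·
  (1,2): δ = 107.18°  ·
  (1,3): δ = 18.69°  ✓
  (2,3): δ = 54.13°  ·
antipodal pairs: 1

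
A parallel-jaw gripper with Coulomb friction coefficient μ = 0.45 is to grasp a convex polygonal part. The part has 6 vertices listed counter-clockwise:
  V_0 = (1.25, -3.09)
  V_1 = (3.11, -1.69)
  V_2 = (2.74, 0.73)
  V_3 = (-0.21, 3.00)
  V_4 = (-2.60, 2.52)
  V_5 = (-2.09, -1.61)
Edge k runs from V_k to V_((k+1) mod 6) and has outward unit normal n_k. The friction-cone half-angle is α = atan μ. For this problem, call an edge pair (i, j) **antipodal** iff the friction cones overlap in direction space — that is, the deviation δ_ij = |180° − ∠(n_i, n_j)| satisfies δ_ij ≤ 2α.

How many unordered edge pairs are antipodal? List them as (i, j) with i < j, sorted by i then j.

α = atan 0.45 = 24.23°;  2α = 48.46°
n_0 = (+0.6014, -0.7990)
n_1 = (+0.9885, +0.1511)
n_2 = (+0.6098, +0.7925)
n_3 = (-0.1969, +0.9804)
n_4 = (-0.9925, -0.1226)
n_5 = (-0.4051, -0.9143)
  (0,1): δ = 118.28°  ·
  (0,2): δ = 74.55°  ·
  (0,3): δ = 25.61°  ✓
  (0,4): δ = 60.07°  ·
  (0,5): δ = 119.13°  ·
  (1,2): δ = 136.27°  ·
  (1,3): δ = 87.34°  ·
  (1,4): δ = 1.65°  ✓
  (1,5): δ = 57.41°  ·
  (2,3): δ = 131.07°  ·
  (2,4): δ = 45.38°  ✓
  (2,5): δ = 13.68°  ✓
  (3,4): δ = 94.32°  ·
  (3,5): δ = 35.25°  ✓
  (4,5): δ = 120.94°  ·
antipodal pairs: 5

count = 5; pairs: (0,3), (1,4), (2,4), (2,5), (3,5)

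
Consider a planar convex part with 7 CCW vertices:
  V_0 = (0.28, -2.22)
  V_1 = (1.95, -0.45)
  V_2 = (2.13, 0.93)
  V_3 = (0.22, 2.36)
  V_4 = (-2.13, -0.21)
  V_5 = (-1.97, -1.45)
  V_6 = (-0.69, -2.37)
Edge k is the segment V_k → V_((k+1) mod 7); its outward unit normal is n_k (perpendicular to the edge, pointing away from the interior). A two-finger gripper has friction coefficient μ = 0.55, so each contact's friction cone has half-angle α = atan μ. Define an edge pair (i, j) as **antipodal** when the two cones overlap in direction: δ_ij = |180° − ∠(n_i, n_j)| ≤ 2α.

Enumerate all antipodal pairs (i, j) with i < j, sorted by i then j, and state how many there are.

α = atan 0.55 = 28.81°;  2α = 57.62°
n_0 = (+0.7274, -0.6863)
n_1 = (+0.9916, -0.1293)
n_2 = (+0.5993, +0.8005)
n_3 = (-0.7380, +0.6748)
n_4 = (-0.9918, -0.1280)
n_5 = (-0.5836, -0.8120)
n_6 = (+0.1528, -0.9883)
  (0,1): δ = 144.10°  ·
  (0,2): δ = 83.49°  ·
  (0,3): δ = 0.90°  ✓
  (0,4): δ = 50.69°  ✓
  (0,5): δ = 97.63°  ·
  (0,6): δ = 142.13°  ·
  (1,2): δ = 119.39°  ·
  (1,3): δ = 35.01°  ✓
  (1,4): δ = 14.78°  ✓
  (1,5): δ = 61.72°  ·
  (1,6): δ = 106.22°  ·
  (2,3): δ = 95.62°  ·
  (2,4): δ = 45.83°  ✓
  (2,5): δ = 1.12°  ✓
  (2,6): δ = 45.61°  ✓
  (3,4): δ = 130.21°  ·
  (3,5): δ = 83.27°  ·
  (3,6): δ = 38.77°  ✓
  (4,5): δ = 133.06°  ·
  (4,6): δ = 88.56°  ·
  (5,6): δ = 135.50°  ·
antipodal pairs: 8

count = 8; pairs: (0,3), (0,4), (1,3), (1,4), (2,4), (2,5), (2,6), (3,6)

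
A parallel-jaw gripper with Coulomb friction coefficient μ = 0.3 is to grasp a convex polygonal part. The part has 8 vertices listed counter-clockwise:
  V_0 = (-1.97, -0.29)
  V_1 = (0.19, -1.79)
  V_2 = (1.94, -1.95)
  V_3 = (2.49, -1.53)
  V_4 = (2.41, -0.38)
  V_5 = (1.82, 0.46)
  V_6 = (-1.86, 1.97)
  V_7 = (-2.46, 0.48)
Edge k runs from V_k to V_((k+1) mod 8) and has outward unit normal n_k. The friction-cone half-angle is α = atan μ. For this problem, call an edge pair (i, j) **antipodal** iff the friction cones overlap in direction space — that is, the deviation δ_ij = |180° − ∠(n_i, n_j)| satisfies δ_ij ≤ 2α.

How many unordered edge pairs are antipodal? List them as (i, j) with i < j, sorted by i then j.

α = atan 0.3 = 16.70°;  2α = 33.40°
n_0 = (-0.5704, -0.8214)
n_1 = (-0.0910, -0.9958)
n_2 = (+0.6069, -0.7948)
n_3 = (+0.9976, +0.0694)
n_4 = (+0.8183, +0.5748)
n_5 = (+0.3796, +0.9251)
n_6 = (-0.9276, +0.3735)
n_7 = (-0.8437, -0.5369)
  (0,1): δ = 150.45°  ·
  (0,2): δ = 107.86°  ·
  (0,3): δ = 51.24°  ·
  (0,4): δ = 20.14°  ✓
  (0,5): δ = 12.47°  ✓
  (0,6): δ = 102.84°  ·
  (0,7): δ = 157.25°  ·
  (1,2): δ = 137.41°  ·
  (1,3): δ = 80.80°  ·
  (1,4): δ = 49.69°  ·
  (1,5): δ = 17.09°  ✓
  (1,6): δ = 73.29°  ·
  (1,7): δ = 127.70°  ·
  (2,3): δ = 123.39°  ·
  (2,4): δ = 92.28°  ·
  (2,5): δ = 59.68°  ·
  (2,6): δ = 30.70°  ✓
  (2,7): δ = 85.10°  ·
  (3,4): δ = 148.90°  ·
  (3,5): δ = 116.29°  ·
  (3,6): δ = 25.91°  ✓
  (3,7): δ = 28.49°  ✓
  (4,5): δ = 147.39°  ·
  (4,6): δ = 57.02°  ·
  (4,7): δ = 2.61°  ✓
  (5,6): δ = 89.62°  ·
  (5,7): δ = 35.22°  ·
  (6,7): δ = 125.59°  ·
antipodal pairs: 7

count = 7; pairs: (0,4), (0,5), (1,5), (2,6), (3,6), (3,7), (4,7)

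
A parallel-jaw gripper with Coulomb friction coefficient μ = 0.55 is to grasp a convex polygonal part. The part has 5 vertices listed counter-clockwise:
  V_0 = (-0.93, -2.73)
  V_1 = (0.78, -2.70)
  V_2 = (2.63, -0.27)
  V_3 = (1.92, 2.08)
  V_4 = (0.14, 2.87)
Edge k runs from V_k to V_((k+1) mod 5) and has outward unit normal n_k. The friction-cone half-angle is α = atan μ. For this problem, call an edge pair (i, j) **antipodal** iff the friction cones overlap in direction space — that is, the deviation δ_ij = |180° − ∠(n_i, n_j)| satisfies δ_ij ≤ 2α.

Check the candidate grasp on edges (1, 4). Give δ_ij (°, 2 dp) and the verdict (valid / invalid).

α = atan 0.55 = 28.81°;  2α = 57.62°
edge 1: e_1 = (+1.85, +2.43);  n_1 = (+0.7957, -0.6057)
edge 4: e_4 = (-1.07, -5.60);  n_4 = (-0.9822, +0.1877)
∠(n_1, n_4) = 153.53°
δ = |180° − 153.53°| = 26.47°
26.47° ≤ 2α = 57.62°  →  valid

δ = 26.47°, valid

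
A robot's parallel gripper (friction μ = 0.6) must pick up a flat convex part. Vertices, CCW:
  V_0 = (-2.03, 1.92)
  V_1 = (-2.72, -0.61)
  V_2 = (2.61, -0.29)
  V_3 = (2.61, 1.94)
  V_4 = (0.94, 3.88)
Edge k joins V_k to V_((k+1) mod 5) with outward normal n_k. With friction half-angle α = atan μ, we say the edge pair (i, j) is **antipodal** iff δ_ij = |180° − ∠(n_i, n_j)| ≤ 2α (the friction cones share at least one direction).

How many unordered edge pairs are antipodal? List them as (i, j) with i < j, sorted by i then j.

α = atan 0.6 = 30.96°;  2α = 61.93°
n_0 = (-0.9648, +0.2631)
n_1 = (+0.0599, -0.9982)
n_2 = (+1.0000, -0.0000)
n_3 = (+0.7579, +0.6524)
n_4 = (-0.5508, +0.8346)
  (0,1): δ = 71.31°  ·
  (0,2): δ = 15.26°  ✓
  (0,3): δ = 55.98°  ✓
  (0,4): δ = 138.68°  ·
  (1,2): δ = 93.44°  ·
  (1,3): δ = 52.71°  ✓
  (1,4): δ = 29.99°  ✓
  (2,3): δ = 139.28°  ·
  (2,4): δ = 56.58°  ✓
  (3,4): δ = 97.30°  ·
antipodal pairs: 5

count = 5; pairs: (0,2), (0,3), (1,3), (1,4), (2,4)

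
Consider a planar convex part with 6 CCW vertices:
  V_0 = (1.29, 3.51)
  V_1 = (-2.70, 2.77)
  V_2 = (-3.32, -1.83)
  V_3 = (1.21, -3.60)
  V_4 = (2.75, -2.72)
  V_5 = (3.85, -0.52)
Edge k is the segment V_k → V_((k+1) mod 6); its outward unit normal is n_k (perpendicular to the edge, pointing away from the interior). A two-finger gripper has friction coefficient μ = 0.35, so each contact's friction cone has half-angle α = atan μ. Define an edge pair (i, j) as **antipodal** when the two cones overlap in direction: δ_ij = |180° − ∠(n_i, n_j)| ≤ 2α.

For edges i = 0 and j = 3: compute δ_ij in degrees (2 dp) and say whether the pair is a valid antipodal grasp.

δ = 19.24°, valid

α = atan 0.35 = 19.29°;  2α = 38.58°
edge 0: e_0 = (-3.99, -0.74);  n_0 = (-0.1824, +0.9832)
edge 3: e_3 = (+1.54, +0.88);  n_3 = (+0.4961, -0.8682)
∠(n_0, n_3) = 160.76°
δ = |180° − 160.76°| = 19.24°
19.24° ≤ 2α = 38.58°  →  valid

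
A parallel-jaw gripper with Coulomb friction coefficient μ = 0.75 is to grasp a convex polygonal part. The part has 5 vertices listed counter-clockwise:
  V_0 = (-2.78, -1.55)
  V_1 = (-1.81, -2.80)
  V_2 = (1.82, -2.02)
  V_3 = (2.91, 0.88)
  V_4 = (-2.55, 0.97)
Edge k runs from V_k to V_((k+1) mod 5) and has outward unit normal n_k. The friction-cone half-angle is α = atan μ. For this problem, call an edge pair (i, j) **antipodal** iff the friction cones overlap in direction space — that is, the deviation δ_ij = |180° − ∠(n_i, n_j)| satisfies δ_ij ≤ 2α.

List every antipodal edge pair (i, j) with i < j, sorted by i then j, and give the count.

α = atan 0.75 = 36.87°;  2α = 73.74°
n_0 = (-0.7900, -0.6131)
n_1 = (+0.2101, -0.9777)
n_2 = (+0.9361, -0.3518)
n_3 = (+0.0165, +0.9999)
n_4 = (-0.9959, +0.0909)
  (0,1): δ = 115.68°  ·
  (0,2): δ = 58.41°  ✓
  (0,3): δ = 51.24°  ✓
  (0,4): δ = 136.97°  ·
  (1,2): δ = 122.73°  ·
  (1,3): δ = 13.07°  ✓
  (1,4): δ = 72.66°  ✓
  (2,3): δ = 70.35°  ✓
  (2,4): δ = 15.38°  ✓
  (3,4): δ = 94.27°  ·
antipodal pairs: 6

count = 6; pairs: (0,2), (0,3), (1,3), (1,4), (2,3), (2,4)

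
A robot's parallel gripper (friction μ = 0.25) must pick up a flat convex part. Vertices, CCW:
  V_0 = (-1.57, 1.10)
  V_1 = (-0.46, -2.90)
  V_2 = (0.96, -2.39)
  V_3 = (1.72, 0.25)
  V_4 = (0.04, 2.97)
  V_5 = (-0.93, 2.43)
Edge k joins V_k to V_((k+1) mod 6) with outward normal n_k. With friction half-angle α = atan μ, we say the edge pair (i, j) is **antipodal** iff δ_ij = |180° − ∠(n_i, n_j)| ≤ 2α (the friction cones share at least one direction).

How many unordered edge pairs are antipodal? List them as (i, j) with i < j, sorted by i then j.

α = atan 0.25 = 14.04°;  2α = 28.07°
n_0 = (-0.9636, -0.2674)
n_1 = (+0.3380, -0.9411)
n_2 = (+0.9610, -0.2766)
n_3 = (+0.8508, +0.5255)
n_4 = (-0.4864, +0.8737)
n_5 = (-0.9011, +0.4336)
  (0,1): δ = 85.75°  ·
  (0,2): δ = 31.57°  ·
  (0,3): δ = 16.19°  ✓
  (0,4): δ = 103.60°  ·
  (0,5): δ = 138.79°  ·
  (1,2): δ = 125.82°  ·
  (1,3): δ = 78.05°  ·
  (1,4): δ = 9.35°  ✓
  (1,5): δ = 44.55°  ·
  (2,3): δ = 132.24°  ·
  (2,4): δ = 44.84°  ·
  (2,5): δ = 9.64°  ✓
  (3,4): δ = 92.60°  ·
  (3,5): δ = 57.40°  ·
  (4,5): δ = 144.80°  ·
antipodal pairs: 3

count = 3; pairs: (0,3), (1,4), (2,5)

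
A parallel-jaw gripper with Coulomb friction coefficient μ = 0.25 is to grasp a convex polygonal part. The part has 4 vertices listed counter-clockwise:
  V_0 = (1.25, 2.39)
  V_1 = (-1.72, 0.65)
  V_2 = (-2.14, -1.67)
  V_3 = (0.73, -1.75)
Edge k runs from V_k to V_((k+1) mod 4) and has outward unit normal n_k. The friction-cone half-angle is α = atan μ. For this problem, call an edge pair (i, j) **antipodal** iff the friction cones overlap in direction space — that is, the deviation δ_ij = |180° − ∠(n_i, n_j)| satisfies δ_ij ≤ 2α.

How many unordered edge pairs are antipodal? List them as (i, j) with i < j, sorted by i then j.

α = atan 0.25 = 14.04°;  2α = 28.07°
n_0 = (-0.5055, +0.8628)
n_1 = (-0.9840, +0.1781)
n_2 = (-0.0279, -0.9996)
n_3 = (+0.9922, -0.1246)
  (0,1): δ = 130.63°  ·
  (0,2): δ = 31.96°  ·
  (0,3): δ = 52.48°  ·
  (1,2): δ = 81.34°  ·
  (1,3): δ = 3.10°  ✓
  (2,3): δ = 95.56°  ·
antipodal pairs: 1

count = 1; pairs: (1,3)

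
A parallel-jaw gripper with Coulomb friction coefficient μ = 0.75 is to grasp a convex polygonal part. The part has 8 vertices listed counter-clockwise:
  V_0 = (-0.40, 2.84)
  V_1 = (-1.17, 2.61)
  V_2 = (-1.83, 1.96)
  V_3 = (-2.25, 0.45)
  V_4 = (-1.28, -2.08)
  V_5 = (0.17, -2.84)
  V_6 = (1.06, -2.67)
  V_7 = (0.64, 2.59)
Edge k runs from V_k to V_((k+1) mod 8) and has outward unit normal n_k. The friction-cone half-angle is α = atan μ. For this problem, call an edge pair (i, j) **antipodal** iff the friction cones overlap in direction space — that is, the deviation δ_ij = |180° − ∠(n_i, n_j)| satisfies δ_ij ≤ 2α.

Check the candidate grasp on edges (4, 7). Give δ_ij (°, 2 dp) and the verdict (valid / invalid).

δ = 14.14°, valid

α = atan 0.75 = 36.87°;  2α = 73.74°
edge 4: e_4 = (+1.45, -0.76);  n_4 = (-0.4642, -0.8857)
edge 7: e_7 = (-1.04, +0.25);  n_7 = (+0.2337, +0.9723)
∠(n_4, n_7) = 165.86°
δ = |180° − 165.86°| = 14.14°
14.14° ≤ 2α = 73.74°  →  valid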